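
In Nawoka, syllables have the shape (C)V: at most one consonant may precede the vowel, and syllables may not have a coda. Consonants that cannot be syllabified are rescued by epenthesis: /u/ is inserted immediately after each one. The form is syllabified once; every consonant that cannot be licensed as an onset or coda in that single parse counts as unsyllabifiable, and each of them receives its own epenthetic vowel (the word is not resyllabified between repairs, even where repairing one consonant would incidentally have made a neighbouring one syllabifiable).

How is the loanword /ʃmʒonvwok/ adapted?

Under (C)V, the unsyllabifiable consonants are /ʃ/, /m/, /n/, /v/, /k/ (no codas are permitted; onsets are limited to one consonant).
Epenthesis after each stranded consonant: /ʃ/ → /ʃu/, /m/ → /mu/, /n/ → /nu/, /v/ → /vu/, /k/ → /ku/.

ʃumuʒonuvuwoku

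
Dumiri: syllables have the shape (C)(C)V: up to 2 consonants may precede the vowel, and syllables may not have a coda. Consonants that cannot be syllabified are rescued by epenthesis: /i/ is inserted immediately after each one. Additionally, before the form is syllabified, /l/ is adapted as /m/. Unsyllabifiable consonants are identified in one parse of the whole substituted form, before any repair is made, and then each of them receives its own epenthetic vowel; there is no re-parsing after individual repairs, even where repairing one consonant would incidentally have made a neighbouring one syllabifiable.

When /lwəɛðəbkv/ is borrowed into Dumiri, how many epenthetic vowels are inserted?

After substitution the input is /mwəɛðəbkv/.
The unsyllabifiable consonants are /b/, /k/, /v/; each receives one epenthetic vowel.

3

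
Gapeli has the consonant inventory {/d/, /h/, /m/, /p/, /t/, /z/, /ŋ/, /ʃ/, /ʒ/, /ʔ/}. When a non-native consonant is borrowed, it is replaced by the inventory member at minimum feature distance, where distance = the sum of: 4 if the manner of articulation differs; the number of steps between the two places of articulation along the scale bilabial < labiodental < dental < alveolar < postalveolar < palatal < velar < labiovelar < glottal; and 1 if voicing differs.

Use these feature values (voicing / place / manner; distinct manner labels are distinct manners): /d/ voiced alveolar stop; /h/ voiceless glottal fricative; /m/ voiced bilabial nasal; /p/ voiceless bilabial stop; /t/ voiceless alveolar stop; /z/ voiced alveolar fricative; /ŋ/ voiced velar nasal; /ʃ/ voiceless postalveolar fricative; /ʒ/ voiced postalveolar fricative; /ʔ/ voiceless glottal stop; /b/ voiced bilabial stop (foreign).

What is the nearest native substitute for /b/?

p

/p/ is closest: same manner (stop), place distance 0 (bilabial→bilabial), voicing differs (+1); total 1. Next closest is /d/ at distance 3.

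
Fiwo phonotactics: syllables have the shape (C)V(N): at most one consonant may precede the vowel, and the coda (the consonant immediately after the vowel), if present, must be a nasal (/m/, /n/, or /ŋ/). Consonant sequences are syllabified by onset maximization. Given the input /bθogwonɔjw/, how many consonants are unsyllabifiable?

4

Syllabifying with onset maximization leaves /b/, /g/, /j/, /w/ stranded (only a nasal (/m/, /n/, or /ŋ/) is licensed in coda position; onsets are limited to one consonant).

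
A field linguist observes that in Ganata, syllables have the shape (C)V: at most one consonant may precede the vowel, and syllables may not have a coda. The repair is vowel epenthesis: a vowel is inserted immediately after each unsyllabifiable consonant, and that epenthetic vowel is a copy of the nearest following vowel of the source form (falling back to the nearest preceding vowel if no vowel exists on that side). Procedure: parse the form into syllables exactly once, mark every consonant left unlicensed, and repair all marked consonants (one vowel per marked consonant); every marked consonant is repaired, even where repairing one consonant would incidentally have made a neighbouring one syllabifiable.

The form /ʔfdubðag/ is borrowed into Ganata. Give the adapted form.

Under (C)V, the unsyllabifiable consonants are /ʔ/, /f/, /b/, /g/ (no codas are permitted; onsets are limited to one consonant).
Each unlicensed consonant becomes the onset of a new syllable: /ʔ/ → /ʔu/, /f/ → /fu/, /b/ → /ba/, /g/ → /ga/.

ʔufudubaðaga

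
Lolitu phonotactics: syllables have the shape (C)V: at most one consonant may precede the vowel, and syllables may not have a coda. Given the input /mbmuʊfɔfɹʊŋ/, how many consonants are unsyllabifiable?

4

Under (C)V, the unsyllabifiable consonants are /m/, /b/, /f/, /ŋ/ (no codas are permitted; onsets are limited to one consonant).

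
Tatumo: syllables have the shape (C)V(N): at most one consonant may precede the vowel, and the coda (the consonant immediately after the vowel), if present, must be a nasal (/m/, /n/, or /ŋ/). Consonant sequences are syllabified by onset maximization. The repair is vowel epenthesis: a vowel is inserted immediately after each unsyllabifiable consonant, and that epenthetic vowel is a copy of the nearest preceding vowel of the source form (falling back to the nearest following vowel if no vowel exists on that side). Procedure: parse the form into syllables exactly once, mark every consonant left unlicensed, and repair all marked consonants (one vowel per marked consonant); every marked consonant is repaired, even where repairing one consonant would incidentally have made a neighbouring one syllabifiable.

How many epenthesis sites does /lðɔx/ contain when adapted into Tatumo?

2

The unsyllabifiable consonants are /l/, /x/; each receives one epenthetic vowel.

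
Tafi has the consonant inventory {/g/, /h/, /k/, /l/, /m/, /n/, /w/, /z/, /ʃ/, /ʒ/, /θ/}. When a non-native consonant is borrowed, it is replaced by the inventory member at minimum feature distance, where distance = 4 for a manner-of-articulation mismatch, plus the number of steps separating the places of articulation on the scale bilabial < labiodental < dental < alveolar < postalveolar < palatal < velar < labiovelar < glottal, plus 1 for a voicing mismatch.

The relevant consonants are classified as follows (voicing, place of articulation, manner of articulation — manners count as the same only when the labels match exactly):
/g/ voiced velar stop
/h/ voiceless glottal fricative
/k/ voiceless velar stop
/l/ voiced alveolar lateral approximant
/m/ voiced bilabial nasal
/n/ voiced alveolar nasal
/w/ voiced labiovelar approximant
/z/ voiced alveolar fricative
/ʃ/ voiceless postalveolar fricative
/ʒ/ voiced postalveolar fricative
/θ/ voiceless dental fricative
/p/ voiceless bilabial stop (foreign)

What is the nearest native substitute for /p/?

m

/m/ is closest: manner differs (stop→nasal, +4), place distance 0 (bilabial→bilabial), voicing differs (+1); total 5. Next closest is /k/ at distance 6.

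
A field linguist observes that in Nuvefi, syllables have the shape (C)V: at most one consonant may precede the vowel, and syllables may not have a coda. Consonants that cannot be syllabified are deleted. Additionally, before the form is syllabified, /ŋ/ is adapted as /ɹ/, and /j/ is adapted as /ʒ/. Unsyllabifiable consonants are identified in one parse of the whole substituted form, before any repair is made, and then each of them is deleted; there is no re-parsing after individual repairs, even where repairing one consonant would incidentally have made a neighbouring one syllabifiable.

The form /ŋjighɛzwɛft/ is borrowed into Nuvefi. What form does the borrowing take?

Substitution: /ŋ/ → /ɹ/, /j/ → /ʒ/, giving /ɹʒighɛzwɛft/.
Under (C)V, the unsyllabifiable consonants are /ɹ/, /g/, /z/, /f/, /t/ (no codas are permitted; onsets are limited to one consonant).
Deleting the stranded consonants removes /ɹ/, /g/, /z/, /f/, /t/.

ʒihɛwɛ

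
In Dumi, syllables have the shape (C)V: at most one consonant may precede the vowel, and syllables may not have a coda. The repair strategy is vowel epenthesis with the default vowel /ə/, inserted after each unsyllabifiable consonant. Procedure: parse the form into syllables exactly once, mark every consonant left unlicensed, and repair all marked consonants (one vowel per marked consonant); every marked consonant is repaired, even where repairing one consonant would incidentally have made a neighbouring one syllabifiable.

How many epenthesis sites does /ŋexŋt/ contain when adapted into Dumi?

3

The unsyllabifiable consonants are /x/, /ŋ/, /t/; each receives one epenthetic vowel.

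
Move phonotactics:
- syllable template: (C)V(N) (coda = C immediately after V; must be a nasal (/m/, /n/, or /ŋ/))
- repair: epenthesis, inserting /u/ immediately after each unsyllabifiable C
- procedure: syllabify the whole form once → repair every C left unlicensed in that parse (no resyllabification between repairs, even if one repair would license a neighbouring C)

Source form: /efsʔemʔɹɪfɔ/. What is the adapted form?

Syllabifying with onset maximization leaves /f/, /s/, /ʔ/ stranded (only a nasal (/m/, /n/, or /ŋ/) is licensed in coda position; onsets are limited to one consonant).
Epenthesis after each stranded consonant: /f/ → /fu/, /s/ → /su/, /ʔ/ → /ʔu/.

efusuʔemʔuɹɪfɔ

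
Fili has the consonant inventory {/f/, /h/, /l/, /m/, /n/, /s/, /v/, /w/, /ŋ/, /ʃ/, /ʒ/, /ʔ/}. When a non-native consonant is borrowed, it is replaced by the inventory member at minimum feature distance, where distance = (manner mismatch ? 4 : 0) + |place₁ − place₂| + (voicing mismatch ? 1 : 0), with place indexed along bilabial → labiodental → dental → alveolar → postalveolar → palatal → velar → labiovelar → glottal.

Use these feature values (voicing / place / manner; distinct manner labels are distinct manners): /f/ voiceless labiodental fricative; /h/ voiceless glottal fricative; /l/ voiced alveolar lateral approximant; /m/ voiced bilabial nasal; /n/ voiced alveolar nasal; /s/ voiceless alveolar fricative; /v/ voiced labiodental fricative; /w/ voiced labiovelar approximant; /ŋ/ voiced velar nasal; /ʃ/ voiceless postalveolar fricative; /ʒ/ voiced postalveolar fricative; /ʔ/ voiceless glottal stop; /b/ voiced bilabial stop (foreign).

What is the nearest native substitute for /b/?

/m/ is closest: manner differs (stop→nasal, +4), place distance 0 (bilabial→bilabial), same voicing; total 4. Next closest is /v/ at distance 5.

m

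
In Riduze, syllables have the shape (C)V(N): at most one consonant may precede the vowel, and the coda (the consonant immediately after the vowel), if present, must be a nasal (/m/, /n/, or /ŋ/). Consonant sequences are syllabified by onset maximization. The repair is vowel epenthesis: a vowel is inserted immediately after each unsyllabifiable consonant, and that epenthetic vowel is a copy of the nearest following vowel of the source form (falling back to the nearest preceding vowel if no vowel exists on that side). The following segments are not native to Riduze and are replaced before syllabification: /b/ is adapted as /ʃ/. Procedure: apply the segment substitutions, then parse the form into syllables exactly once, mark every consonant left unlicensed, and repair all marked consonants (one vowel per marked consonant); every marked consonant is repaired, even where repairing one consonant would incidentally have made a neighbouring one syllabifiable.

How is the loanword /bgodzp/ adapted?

ʃogodozopo

Substitution: /b/ → /ʃ/, giving /ʃgodzp/.
Under (C)V(N), the unsyllabifiable consonants are /ʃ/, /d/, /z/, /p/ (only a nasal (/m/, /n/, or /ŋ/) is licensed in coda position; onsets are limited to one consonant).
Inserting the epenthetic vowel yields /ʃ/ → /ʃo/, /d/ → /do/, /z/ → /zo/, /p/ → /po/.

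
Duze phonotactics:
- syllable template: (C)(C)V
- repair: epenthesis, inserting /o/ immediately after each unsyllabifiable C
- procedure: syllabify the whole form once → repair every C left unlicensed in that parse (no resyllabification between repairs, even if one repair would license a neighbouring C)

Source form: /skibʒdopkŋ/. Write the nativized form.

Under (C)(C)V, the unsyllabifiable consonants are /b/, /p/, /k/, /ŋ/ (no codas are permitted; onsets may contain at most 2 consonants).
Each unlicensed consonant becomes the onset of a new syllable: /b/ → /bo/, /p/ → /po/, /k/ → /ko/, /ŋ/ → /ŋo/.

skiboʒdopokoŋo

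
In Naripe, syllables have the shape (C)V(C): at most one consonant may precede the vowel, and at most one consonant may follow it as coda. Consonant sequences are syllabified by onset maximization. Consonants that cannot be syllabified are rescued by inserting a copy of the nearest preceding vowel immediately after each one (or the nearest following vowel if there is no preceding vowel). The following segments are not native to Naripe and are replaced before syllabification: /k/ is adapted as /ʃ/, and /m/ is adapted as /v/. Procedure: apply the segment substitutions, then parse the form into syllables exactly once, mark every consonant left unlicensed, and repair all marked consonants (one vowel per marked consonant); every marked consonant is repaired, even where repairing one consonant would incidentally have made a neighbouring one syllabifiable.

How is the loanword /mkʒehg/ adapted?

veʃeʒehge

Substitution: /m/ → /v/, /k/ → /ʃ/, giving /vʃʒehg/.
Under (C)V(C), the unsyllabifiable consonants are /v/, /ʃ/, /g/ (at most one coda consonant is licensed; onsets are limited to one consonant).
Inserting the epenthetic vowel yields /v/ → /ve/, /ʃ/ → /ʃe/, /g/ → /ge/.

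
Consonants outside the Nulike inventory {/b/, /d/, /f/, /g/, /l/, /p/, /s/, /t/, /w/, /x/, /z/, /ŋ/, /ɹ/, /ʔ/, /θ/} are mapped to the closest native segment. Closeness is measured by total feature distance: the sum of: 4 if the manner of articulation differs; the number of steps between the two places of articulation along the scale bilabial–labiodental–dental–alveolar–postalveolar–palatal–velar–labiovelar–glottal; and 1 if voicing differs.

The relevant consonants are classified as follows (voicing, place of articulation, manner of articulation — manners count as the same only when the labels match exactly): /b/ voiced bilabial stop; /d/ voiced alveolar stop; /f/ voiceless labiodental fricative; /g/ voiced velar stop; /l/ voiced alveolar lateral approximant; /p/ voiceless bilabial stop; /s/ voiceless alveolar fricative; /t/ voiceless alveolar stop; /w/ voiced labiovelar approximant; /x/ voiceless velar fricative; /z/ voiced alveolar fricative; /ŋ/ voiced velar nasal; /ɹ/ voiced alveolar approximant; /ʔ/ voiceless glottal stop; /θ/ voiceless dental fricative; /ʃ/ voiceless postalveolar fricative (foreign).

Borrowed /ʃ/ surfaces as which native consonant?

/s/ is closest: same manner (fricative), place distance 1 (postalveolar→alveolar), same voicing; total 1. Next closest is /x/ at distance 2.

s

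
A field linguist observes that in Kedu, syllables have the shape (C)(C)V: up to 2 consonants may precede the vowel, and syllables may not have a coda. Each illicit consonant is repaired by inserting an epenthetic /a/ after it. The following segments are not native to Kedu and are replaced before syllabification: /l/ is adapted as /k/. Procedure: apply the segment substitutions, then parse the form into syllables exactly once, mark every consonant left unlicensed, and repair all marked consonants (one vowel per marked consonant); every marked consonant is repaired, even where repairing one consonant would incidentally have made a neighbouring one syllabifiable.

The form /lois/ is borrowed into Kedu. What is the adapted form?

Substitution: /l/ → /k/, giving /kois/.
The consonants /s/ cannot be parsed into a legal (C)(C)V syllable (no codas are permitted; onsets may contain at most 2 consonants).
Epenthesis after each stranded consonant: /s/ → /sa/.

koisa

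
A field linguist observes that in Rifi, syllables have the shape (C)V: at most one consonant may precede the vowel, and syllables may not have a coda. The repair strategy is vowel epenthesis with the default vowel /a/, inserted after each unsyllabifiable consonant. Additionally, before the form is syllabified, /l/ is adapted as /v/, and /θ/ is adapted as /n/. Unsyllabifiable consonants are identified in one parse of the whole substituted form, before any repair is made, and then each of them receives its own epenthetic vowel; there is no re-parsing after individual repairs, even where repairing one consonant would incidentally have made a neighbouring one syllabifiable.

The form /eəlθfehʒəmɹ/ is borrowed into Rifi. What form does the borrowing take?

eəvanafehaʒəmaɹa

Substitution: /l/ → /v/, /θ/ → /n/, giving /eəvnfehʒəmɹ/.
The consonants /v/, /n/, /h/, /m/, /ɹ/ cannot be parsed into a legal (C)V syllable (no codas are permitted; onsets are limited to one consonant).
Inserting the epenthetic vowel yields /v/ → /va/, /n/ → /na/, /h/ → /ha/, /m/ → /ma/, /ɹ/ → /ɹa/.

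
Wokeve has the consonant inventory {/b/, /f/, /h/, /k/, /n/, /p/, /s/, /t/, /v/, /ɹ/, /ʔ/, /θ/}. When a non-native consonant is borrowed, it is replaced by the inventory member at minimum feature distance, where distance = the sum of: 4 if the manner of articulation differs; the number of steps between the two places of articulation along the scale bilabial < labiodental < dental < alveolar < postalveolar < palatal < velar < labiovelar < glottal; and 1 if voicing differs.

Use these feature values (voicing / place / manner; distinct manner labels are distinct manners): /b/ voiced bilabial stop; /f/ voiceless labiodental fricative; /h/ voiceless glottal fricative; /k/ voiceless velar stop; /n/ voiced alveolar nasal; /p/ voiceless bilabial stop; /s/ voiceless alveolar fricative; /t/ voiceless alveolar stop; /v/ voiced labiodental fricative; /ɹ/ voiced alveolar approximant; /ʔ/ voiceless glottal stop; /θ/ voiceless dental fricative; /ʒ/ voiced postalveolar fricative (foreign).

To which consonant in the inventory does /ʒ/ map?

/s/ is closest: same manner (fricative), place distance 1 (postalveolar→alveolar), voicing differs (+1); total 2. Next closest is /v/ at distance 3.

s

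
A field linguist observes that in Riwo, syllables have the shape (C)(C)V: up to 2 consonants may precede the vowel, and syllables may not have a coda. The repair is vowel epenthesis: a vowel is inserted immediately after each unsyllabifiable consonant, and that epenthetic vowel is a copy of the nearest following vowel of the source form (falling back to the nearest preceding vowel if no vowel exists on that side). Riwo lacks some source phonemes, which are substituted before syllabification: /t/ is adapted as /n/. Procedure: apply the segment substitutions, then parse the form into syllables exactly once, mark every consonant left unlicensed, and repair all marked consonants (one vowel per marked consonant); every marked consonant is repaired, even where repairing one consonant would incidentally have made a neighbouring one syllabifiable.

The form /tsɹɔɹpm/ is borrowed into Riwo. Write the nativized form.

Substitution: /t/ → /n/, giving /nsɹɔɹpm/.
Under (C)(C)V, the unsyllabifiable consonants are /n/, /ɹ/, /p/, /m/ (no codas are permitted; onsets may contain at most 2 consonants).
Each unlicensed consonant becomes the onset of a new syllable: /n/ → /nɔ/, /ɹ/ → /ɹɔ/, /p/ → /pɔ/, /m/ → /mɔ/.

nɔsɹɔɹɔpɔmɔ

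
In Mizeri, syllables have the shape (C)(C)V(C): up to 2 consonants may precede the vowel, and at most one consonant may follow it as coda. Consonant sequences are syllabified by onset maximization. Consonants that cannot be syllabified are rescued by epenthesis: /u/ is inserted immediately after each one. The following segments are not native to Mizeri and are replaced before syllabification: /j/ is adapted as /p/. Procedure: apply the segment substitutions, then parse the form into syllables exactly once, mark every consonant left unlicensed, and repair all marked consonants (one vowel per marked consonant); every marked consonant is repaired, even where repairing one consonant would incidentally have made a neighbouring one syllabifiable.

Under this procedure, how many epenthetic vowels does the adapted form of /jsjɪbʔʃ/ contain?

After substitution the input is /pspɪbʔʃ/.
The unsyllabifiable consonants are /p/, /ʔ/, /ʃ/; each receives one epenthetic vowel.

3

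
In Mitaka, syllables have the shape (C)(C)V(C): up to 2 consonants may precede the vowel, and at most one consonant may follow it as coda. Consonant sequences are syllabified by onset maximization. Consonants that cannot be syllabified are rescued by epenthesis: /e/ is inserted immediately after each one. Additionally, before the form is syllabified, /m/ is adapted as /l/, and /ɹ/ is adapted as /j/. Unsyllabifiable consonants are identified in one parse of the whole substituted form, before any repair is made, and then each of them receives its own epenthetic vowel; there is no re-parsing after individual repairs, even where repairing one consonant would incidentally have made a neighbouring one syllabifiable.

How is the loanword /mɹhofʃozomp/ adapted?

Substitution: /m/ → /l/, /ɹ/ → /j/, giving /ljhofʃozolp/.
Syllabifying with onset maximization leaves /l/, /p/ stranded (at most one coda consonant is licensed; onsets may contain at most 2 consonants).
Inserting the epenthetic vowel yields /l/ → /le/, /p/ → /pe/.

lejhofʃozolpe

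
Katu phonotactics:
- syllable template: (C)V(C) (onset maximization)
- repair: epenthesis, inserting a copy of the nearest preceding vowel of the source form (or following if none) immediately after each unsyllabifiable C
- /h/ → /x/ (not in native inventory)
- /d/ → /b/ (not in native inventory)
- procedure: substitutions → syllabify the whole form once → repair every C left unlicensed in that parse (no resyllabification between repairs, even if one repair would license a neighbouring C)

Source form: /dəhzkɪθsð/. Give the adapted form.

bəxzəkɪθsɪðɪ

Substitution: /d/ → /b/, /h/ → /x/, giving /bəxzkɪθsð/.
The consonants /z/, /s/, /ð/ cannot be parsed into a legal (C)V(C) syllable (at most one coda consonant is licensed; onsets are limited to one consonant).
Each unlicensed consonant becomes the onset of a new syllable: /z/ → /zə/, /s/ → /sɪ/, /ð/ → /ðɪ/.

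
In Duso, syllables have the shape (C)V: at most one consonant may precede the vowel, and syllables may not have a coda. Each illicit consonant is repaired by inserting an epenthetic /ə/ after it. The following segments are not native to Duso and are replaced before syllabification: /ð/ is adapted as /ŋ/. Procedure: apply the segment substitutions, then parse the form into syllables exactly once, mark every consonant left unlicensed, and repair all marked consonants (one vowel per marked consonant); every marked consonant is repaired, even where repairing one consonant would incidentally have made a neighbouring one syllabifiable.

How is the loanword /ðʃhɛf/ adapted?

Substitution: /ð/ → /ŋ/, giving /ŋʃhɛf/.
Under (C)V, the unsyllabifiable consonants are /ŋ/, /ʃ/, /f/ (no codas are permitted; onsets are limited to one consonant).
Epenthesis after each stranded consonant: /ŋ/ → /ŋə/, /ʃ/ → /ʃə/, /f/ → /fə/.

ŋəʃəhɛfə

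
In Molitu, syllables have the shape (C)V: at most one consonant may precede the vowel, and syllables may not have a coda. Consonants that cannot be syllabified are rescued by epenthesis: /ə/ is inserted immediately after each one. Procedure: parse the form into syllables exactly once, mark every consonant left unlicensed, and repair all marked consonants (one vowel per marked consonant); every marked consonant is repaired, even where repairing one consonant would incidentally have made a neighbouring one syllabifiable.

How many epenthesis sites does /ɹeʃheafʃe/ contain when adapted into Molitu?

2

The unsyllabifiable consonants are /ʃ/, /f/; each receives one epenthetic vowel.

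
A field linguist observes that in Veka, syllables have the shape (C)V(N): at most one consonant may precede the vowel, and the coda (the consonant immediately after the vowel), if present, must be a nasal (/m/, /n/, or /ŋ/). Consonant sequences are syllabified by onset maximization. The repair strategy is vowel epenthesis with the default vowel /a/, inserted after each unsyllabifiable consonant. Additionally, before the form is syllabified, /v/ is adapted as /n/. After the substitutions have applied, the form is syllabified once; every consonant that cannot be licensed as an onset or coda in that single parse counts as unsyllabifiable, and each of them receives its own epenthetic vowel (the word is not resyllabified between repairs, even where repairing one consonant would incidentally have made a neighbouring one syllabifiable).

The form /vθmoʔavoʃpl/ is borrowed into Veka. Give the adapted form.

naθamoʔanoʃapala

Substitution: /v/ → /n/, giving /nθmoʔanoʃpl/.
Under (C)V(N), the unsyllabifiable consonants are /n/, /θ/, /ʃ/, /p/, /l/ (only a nasal (/m/, /n/, or /ŋ/) is licensed in coda position; onsets are limited to one consonant).
Epenthesis after each stranded consonant: /n/ → /na/, /θ/ → /θa/, /ʃ/ → /ʃa/, /p/ → /pa/, /l/ → /la/.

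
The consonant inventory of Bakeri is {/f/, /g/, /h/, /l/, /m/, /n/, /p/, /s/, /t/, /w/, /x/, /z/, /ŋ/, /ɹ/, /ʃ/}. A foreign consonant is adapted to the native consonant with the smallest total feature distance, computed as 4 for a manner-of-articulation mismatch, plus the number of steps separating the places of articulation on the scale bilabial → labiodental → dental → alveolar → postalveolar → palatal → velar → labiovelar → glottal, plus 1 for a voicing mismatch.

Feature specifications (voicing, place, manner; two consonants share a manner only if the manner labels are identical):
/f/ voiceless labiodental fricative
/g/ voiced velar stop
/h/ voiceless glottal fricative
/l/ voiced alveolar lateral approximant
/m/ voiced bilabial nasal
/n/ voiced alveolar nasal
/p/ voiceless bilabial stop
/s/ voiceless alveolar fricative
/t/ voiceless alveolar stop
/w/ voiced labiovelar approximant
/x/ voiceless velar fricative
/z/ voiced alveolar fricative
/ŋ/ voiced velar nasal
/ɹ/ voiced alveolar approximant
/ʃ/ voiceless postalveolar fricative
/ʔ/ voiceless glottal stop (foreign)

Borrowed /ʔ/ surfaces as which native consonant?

g

/g/ is closest: same manner (stop), place distance 2 (glottal→velar), voicing differs (+1); total 3. Next closest is /h/ at distance 4.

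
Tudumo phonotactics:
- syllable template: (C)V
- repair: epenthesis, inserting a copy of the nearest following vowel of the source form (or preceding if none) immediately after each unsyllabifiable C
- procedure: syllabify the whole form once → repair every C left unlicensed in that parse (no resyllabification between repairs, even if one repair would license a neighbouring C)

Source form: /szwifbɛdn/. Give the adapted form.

siziwifɛbɛdɛnɛ

Under (C)V, the unsyllabifiable consonants are /s/, /z/, /f/, /d/, /n/ (no codas are permitted; onsets are limited to one consonant).
Epenthesis after each stranded consonant: /s/ → /si/, /z/ → /zi/, /f/ → /fɛ/, /d/ → /dɛ/, /n/ → /nɛ/.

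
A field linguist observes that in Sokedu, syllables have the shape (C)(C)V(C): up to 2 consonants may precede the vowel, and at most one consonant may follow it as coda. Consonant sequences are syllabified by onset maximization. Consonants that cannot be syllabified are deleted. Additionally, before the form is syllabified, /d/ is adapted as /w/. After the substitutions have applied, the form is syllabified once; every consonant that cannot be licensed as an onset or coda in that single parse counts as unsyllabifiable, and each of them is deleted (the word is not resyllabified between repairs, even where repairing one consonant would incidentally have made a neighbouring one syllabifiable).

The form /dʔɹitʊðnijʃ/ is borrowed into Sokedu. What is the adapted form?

ʔɹitʊðnij

Substitution: /d/ → /w/, giving /wʔɹitʊðnijʃ/.
Syllabifying with onset maximization leaves /w/, /ʃ/ stranded (at most one coda consonant is licensed; onsets may contain at most 2 consonants).
Deleting the stranded consonants removes /w/, /ʃ/.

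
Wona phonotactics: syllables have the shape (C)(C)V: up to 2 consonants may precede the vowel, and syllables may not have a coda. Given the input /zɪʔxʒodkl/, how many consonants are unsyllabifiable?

4

Under (C)(C)V, the unsyllabifiable consonants are /ʔ/, /d/, /k/, /l/ (no codas are permitted; onsets may contain at most 2 consonants).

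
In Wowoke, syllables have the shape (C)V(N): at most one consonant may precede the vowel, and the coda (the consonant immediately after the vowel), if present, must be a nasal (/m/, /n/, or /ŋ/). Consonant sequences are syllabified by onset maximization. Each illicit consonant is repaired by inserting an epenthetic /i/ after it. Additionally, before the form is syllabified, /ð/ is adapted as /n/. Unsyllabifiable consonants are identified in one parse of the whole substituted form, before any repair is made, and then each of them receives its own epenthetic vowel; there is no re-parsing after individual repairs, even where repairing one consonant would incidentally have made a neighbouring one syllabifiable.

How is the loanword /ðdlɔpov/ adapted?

Substitution: /ð/ → /n/, giving /ndlɔpov/.
Under (C)V(N), the unsyllabifiable consonants are /n/, /d/, /v/ (only a nasal (/m/, /n/, or /ŋ/) is licensed in coda position; onsets are limited to one consonant).
Epenthesis after each stranded consonant: /n/ → /ni/, /d/ → /di/, /v/ → /vi/.

nidilɔpovi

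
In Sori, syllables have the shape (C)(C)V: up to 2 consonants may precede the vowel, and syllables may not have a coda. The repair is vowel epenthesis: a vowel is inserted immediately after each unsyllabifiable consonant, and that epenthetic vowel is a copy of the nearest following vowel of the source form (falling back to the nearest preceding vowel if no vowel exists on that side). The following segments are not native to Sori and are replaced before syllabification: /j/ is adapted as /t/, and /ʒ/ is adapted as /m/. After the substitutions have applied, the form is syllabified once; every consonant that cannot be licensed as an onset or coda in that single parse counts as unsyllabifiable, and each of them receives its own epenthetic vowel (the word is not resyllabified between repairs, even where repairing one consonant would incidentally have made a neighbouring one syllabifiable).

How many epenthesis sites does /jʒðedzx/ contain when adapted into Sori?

After substitution the input is /tmðedzx/.
The unsyllabifiable consonants are /t/, /d/, /z/, /x/; each receives one epenthetic vowel.

4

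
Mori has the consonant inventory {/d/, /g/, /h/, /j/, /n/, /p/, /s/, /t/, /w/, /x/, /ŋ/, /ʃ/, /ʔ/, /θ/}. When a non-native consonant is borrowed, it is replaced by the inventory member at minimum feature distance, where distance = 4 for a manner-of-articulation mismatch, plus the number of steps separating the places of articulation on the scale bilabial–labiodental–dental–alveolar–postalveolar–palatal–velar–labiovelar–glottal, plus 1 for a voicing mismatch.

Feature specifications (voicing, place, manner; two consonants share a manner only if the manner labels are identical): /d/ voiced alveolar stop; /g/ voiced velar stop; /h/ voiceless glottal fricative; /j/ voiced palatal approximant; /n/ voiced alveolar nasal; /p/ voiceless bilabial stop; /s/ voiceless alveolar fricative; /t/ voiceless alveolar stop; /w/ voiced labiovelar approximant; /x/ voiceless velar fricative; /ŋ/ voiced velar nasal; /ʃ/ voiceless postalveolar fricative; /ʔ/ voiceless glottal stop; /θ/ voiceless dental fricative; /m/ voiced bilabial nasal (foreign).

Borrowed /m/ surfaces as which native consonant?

n

/n/ is closest: same manner (nasal), place distance 3 (bilabial→alveolar), same voicing; total 3. Next closest is /p/ at distance 5.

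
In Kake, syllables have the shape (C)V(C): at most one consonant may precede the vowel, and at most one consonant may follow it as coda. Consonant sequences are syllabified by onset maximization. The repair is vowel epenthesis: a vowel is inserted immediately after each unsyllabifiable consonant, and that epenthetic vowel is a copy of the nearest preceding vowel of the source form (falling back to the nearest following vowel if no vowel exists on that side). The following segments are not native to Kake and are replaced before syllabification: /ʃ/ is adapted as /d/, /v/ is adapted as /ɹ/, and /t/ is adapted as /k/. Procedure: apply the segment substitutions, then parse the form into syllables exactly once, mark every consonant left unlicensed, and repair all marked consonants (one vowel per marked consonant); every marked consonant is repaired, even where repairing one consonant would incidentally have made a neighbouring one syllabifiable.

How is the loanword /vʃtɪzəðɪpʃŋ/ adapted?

Substitution: /v/ → /ɹ/, /ʃ/ → /d/, /t/ → /k/, giving /ɹdkɪzəðɪpdŋ/.
Syllabifying with onset maximization leaves /ɹ/, /d/, /d/, /ŋ/ stranded (at most one coda consonant is licensed; onsets are limited to one consonant).
Each unlicensed consonant becomes the onset of a new syllable: /ɹ/ → /ɹɪ/, /d/ → /dɪ/, /d/ → /dɪ/, /ŋ/ → /ŋɪ/.

ɹɪdɪkɪzəðɪpdɪŋɪ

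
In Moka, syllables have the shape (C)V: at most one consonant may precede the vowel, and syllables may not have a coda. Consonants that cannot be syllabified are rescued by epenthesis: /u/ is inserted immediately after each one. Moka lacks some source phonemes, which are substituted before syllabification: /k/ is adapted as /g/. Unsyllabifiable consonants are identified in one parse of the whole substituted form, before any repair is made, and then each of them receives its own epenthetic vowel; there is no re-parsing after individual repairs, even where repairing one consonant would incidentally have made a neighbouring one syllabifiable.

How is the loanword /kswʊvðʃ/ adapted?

Substitution: /k/ → /g/, giving /gswʊvðʃ/.
Syllabifying with onset maximization leaves /g/, /s/, /v/, /ð/, /ʃ/ stranded (no codas are permitted; onsets are limited to one consonant).
Epenthesis after each stranded consonant: /g/ → /gu/, /s/ → /su/, /v/ → /vu/, /ð/ → /ðu/, /ʃ/ → /ʃu/.

gusuwʊvuðuʃu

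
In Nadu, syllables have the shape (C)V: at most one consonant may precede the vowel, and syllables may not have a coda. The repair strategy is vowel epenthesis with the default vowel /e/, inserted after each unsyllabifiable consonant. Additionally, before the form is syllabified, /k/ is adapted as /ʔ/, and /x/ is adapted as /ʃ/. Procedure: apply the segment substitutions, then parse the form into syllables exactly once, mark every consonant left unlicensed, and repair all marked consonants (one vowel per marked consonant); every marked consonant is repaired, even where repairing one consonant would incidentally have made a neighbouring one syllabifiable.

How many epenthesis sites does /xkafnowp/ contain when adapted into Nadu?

After substitution the input is /ʃʔafnowp/.
The unsyllabifiable consonants are /ʃ/, /f/, /w/, /p/; each receives one epenthetic vowel.

4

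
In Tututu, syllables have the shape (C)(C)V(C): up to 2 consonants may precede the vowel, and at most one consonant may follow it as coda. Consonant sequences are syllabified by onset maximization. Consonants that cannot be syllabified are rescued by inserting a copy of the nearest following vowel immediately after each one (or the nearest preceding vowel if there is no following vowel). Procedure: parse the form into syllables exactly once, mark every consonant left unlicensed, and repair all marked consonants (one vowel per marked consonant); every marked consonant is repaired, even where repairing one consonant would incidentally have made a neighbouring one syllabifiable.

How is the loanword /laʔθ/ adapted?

laʔθa

Syllabifying with onset maximization leaves /θ/ stranded (at most one coda consonant is licensed; onsets may contain at most 2 consonants).
Epenthesis after each stranded consonant: /θ/ → /θa/.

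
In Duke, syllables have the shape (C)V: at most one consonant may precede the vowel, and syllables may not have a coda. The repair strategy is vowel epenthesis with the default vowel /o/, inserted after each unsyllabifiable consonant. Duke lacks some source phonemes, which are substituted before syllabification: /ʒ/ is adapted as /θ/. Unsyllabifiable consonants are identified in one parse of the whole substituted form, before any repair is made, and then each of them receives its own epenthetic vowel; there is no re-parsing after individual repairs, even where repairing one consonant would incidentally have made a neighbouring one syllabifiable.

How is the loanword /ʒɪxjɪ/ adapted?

θɪxojɪ

Substitution: /ʒ/ → /θ/, giving /θɪxjɪ/.
Under (C)V, the unsyllabifiable consonants are /x/ (no codas are permitted; onsets are limited to one consonant).
Inserting the epenthetic vowel yields /x/ → /xo/.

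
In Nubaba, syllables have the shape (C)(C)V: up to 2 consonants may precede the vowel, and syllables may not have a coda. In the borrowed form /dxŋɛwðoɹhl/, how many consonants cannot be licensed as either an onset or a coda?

Under (C)(C)V, the unsyllabifiable consonants are /d/, /ɹ/, /h/, /l/ (no codas are permitted; onsets may contain at most 2 consonants).

4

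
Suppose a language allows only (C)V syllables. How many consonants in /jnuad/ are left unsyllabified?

2

Under (C)V, the unsyllabifiable consonants are /j/, /d/ (no codas are permitted; onsets are limited to one consonant).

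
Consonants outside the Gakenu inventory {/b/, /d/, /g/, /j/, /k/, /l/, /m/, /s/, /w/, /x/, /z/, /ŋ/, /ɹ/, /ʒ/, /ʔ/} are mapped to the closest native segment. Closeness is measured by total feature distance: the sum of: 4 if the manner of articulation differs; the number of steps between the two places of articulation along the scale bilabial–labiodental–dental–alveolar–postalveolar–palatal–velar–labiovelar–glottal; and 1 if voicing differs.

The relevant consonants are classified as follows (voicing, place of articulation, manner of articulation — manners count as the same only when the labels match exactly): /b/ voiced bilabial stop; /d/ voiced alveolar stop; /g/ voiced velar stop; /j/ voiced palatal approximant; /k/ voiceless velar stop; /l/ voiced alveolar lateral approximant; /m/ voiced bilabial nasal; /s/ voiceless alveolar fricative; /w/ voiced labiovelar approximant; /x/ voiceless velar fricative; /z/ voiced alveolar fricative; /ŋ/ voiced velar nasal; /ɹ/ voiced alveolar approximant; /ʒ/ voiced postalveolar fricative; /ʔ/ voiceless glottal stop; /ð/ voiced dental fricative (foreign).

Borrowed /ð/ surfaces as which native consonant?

/z/ is closest: same manner (fricative), place distance 1 (dental→alveolar), same voicing; total 1. Next closest is /s/ at distance 2.

z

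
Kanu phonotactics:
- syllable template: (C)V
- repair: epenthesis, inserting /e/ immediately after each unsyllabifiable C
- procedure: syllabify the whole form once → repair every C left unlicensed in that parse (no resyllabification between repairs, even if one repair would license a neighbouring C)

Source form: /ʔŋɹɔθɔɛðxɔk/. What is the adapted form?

ʔeŋeɹɔθɔɛðexɔke

The consonants /ʔ/, /ŋ/, /ð/, /k/ cannot be parsed into a legal (C)V syllable (no codas are permitted; onsets are limited to one consonant).
Inserting the epenthetic vowel yields /ʔ/ → /ʔe/, /ŋ/ → /ŋe/, /ð/ → /ðe/, /k/ → /ke/.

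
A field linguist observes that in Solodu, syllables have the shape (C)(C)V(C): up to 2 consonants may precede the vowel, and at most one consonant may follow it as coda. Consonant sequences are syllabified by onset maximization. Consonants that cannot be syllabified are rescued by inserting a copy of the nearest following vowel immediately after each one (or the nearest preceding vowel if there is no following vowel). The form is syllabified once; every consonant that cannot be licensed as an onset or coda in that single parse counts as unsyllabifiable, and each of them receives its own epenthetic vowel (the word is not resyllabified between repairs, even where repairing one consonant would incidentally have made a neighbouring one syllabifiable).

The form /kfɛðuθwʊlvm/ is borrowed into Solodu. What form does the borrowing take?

Under (C)(C)V(C), the unsyllabifiable consonants are /v/, /m/ (at most one coda consonant is licensed; onsets may contain at most 2 consonants).
Epenthesis after each stranded consonant: /v/ → /vʊ/, /m/ → /mʊ/.

kfɛðuθwʊlvʊmʊ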